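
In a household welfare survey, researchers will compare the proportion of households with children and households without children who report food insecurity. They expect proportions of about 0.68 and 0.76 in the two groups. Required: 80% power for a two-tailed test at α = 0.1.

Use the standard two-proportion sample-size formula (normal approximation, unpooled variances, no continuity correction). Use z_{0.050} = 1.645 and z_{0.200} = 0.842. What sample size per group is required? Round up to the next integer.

n = 387 per group

n = (z_{α/2} + z_β)² · [p₁(1−p₁) + p₂(1−p₂)] / (p₁ − p₂)²
  = (1.645 + 0.842)² · (0.68·0.32 + 0.76·0.24) / (-0.08)²
  = (2.487)² · (0.2176 + 0.1824) / 0.0064
  = 6.1852 · 0.4000 / 0.0064
  = 386.57
Round up → n = 387 per group.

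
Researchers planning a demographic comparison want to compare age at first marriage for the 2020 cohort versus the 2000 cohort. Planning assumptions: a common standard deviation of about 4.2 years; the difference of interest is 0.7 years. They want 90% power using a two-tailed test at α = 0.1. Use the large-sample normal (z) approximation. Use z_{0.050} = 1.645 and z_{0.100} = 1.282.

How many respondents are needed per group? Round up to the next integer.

n = (z_{α/2} + z_β)² · (σ₁² + σ₂²) / δ²
  = (1.645 + 1.282)² · (2·4.2² = 35.28) / 0.7²
  = 8.5673 · 35.28 / 0.49
  = 616.85
Round up → n = 617 per group.

n = 617 per group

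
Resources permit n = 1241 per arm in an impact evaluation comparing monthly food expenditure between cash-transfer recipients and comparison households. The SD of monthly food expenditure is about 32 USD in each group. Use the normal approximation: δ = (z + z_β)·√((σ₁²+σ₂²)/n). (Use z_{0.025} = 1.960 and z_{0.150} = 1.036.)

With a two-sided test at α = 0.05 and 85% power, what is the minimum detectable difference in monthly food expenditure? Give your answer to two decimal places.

δ = (z_{α/2} + z_β) · √((σ₁²+σ₂²)/n)
  = (1.960 + 1.036) · √(2048/1241)
  = 2.996 · √1.6503
  = 2.996 · 1.2846
  = 3.8488

Minimum detectable difference ≈ 3.85 USD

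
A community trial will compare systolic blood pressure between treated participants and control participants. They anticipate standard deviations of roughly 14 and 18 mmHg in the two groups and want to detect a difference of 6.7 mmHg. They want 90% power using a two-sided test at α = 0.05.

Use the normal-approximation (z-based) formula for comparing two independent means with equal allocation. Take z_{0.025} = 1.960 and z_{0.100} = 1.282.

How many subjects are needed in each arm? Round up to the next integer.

n = 122 per group

n = (z_{α/2} + z_β)² · (σ₁² + σ₂²) / δ²
  = (1.960 + 1.282)² · (14² + 18² = 520) / 6.7²
  = 10.5106 · 520 / 44.89
  = 121.75
Round up → n = 122 per group.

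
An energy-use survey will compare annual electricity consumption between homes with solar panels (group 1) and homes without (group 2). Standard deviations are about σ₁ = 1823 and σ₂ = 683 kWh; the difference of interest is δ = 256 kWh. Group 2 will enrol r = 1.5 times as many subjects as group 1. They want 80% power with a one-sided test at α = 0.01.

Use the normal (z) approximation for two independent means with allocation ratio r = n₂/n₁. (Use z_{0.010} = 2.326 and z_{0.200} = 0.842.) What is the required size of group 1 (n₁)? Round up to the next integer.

n₁ = (z_α + z_β)² · (σ₁² + σ₂²/r) / δ²
   = (2.326 + 0.842)² · (1823² + 683²/1.5) / 256²
   = 10.0362 · (3323329 + 310992.7) / 65536
   = 10.0362 · 3634321.7 / 65536
   = 556.56
Round up → n₁ = 557; n₂ = r·n₁ = 1.5 × 557 = 836.

n₁ = 557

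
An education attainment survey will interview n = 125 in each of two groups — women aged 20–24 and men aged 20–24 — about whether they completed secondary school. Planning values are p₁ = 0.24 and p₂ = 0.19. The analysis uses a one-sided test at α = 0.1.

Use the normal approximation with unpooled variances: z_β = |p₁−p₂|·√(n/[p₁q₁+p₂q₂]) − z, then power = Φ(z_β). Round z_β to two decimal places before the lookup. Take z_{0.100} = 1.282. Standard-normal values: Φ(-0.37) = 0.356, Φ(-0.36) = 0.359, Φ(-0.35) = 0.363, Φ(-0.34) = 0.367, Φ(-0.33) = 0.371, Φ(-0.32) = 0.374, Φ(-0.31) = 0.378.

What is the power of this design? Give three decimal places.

Power ≈ 0.374

z_β = |p₁−p₂|·√(n/[p₁q₁+p₂q₂]) − z_α
    = 0.05 · √(125/0.3363) − 1.282
    = 0.05 · 19.2793 − 1.282
    = 0.9640 − 1.282 = -0.3180 → -0.32
Power = Φ(-0.32) = 0.374.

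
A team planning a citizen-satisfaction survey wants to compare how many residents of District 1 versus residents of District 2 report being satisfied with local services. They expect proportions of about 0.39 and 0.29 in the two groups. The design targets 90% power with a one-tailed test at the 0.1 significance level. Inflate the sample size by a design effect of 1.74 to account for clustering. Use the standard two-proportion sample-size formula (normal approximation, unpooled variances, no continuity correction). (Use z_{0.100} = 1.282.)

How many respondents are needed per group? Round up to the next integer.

n = (z_α + z_β)² · [p₁(1−p₁) + p₂(1−p₂)] / (p₁ − p₂)²
  = (1.282 + 1.282)² · (0.39·0.61 + 0.29·0.71) / (0.10)²
  = (2.564)² · (0.2379 + 0.2059) / 0.0100
  = 6.5741 · 0.4438 / 0.0100
  = 291.76
Design effect: 1.74 × 291.76 = 507.66.
Round up → n = 508 per group.

n = 508 per group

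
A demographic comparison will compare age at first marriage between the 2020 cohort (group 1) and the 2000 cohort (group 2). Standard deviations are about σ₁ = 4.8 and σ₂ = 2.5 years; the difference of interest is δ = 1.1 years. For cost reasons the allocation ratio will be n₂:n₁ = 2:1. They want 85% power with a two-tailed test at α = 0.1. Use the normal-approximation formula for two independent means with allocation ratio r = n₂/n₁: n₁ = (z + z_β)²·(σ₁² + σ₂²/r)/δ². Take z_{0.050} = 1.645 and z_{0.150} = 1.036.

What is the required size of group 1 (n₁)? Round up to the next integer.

n₁ = 156

n₁ = (z_{α/2} + z_β)² · (σ₁² + σ₂²/r) / δ²
   = (1.645 + 1.036)² · (4.8² + 2.5²/2) / 1.1²
   = 7.1878 · (23.04 + 3.125) / 1.21
   = 7.1878 · 26.165 / 1.21
   = 155.43
Round up → n₁ = 156; n₂ = r·n₁ = 2 × 156 = 312.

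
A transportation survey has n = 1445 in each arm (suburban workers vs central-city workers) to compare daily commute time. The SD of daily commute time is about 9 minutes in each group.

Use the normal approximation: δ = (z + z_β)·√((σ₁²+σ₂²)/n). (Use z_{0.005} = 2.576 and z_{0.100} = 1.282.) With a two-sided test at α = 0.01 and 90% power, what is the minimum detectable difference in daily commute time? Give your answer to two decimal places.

δ = (z_{α/2} + z_β) · √((σ₁²+σ₂²)/n)
  = (2.576 + 1.282) · √(162/1445)
  = 3.858 · √0.11211
  = 3.858 · 0.3348
  = 1.2918

Minimum detectable difference ≈ 1.29 minutes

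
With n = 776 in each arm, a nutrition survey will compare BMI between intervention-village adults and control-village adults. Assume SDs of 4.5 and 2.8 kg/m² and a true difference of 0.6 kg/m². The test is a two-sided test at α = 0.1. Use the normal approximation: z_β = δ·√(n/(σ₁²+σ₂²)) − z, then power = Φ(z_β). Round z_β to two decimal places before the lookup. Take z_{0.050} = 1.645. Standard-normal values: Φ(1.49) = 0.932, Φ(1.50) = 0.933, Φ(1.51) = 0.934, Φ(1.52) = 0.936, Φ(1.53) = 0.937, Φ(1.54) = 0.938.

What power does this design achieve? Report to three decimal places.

z_β = δ·√(n/(σ₁²+σ₂²)) − z_{α/2}
    = 0.6 · √(776/28.09) − 1.645
    = 0.6 · 5.25600 − 1.645
    = 3.1536 − 1.645 = 1.5086 → 1.51
Power = Φ(1.51) = 0.934.

Power ≈ 0.934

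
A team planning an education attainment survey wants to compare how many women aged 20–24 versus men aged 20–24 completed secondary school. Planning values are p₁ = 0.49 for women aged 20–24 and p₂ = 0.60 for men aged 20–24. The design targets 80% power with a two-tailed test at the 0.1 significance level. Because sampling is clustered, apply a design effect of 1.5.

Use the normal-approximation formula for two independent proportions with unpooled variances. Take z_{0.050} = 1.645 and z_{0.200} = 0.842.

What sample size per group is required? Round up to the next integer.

n = (z_{α/2} + z_β)² · [p₁(1−p₁) + p₂(1−p₂)] / (p₁ − p₂)²
  = (1.645 + 0.842)² · (0.49·0.51 + 0.60·0.40) / (-0.11)²
  = (2.487)² · (0.2499 + 0.2400) / 0.0121
  = 6.1852 · 0.4899 / 0.0121
  = 250.42
Design effect: 1.5 × 250.42 = 375.63.
Round up → n = 376 per group.

n = 376 per group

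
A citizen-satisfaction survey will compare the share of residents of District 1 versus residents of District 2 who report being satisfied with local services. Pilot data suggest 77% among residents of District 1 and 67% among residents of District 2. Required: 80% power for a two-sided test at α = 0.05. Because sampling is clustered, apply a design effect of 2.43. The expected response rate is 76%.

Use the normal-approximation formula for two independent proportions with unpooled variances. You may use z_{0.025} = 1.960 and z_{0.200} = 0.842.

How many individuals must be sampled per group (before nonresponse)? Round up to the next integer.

n = 1000 per group

n = (z_{α/2} + z_β)² · [p₁(1−p₁) + p₂(1−p₂)] / (p₁ − p₂)²
  = (1.960 + 0.842)² · (0.77·0.23 + 0.67·0.33) / (0.10)²
  = (2.802)² · (0.1771 + 0.2211) / 0.0100
  = 7.8512 · 0.3982 / 0.0100
  = 312.63
Design effect: 2.43 × 312.63 = 759.70.
Adjust for 76% response: 759.70 / 0.76 = 999.61.
Round up → n = 1000 per group.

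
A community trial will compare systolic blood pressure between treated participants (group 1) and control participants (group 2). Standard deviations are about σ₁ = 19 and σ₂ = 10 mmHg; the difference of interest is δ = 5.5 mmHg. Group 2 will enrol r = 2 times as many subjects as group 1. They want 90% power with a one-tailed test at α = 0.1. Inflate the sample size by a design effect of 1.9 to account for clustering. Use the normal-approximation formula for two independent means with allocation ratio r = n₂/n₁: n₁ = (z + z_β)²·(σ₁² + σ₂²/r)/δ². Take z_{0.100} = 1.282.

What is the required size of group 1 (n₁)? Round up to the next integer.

n₁ = 170

n₁ = (z_α + z_β)² · (σ₁² + σ₂²/r) / δ²
   = (1.282 + 1.282)² · (19² + 10²/2) / 5.5²
   = 6.5741 · (361 + 50) / 30.25
   = 6.5741 · 411 / 30.25
   = 89.32
Design effect: 1.9 × 89.32 = 169.71.
Round up → n₁ = 170; n₂ = r·n₁ = 2 × 170 = 340.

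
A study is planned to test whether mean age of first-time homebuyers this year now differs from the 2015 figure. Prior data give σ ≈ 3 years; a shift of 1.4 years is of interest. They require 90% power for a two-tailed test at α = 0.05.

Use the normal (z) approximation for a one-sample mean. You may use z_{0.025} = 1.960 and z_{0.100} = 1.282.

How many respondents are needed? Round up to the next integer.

n = 49

n = (z_{α/2} + z_β)² · σ² / δ²
  = (1.960 + 1.282)² · 3² / 1.4²
  = 10.5106 · 9 / 1.96
  = 48.26
Round up → n = 49.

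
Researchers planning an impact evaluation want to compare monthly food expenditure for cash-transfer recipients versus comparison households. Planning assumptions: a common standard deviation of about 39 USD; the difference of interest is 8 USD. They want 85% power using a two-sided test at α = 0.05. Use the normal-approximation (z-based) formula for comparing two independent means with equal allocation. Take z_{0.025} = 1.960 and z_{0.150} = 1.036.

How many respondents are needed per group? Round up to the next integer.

n = 427 per group

n = (z_{α/2} + z_β)² · (σ₁² + σ₂²) / δ²
  = (1.960 + 1.036)² · (2·39² = 3042) / 8²
  = 8.9760 · 3042 / 64
  = 426.64
Round up → n = 427 per group.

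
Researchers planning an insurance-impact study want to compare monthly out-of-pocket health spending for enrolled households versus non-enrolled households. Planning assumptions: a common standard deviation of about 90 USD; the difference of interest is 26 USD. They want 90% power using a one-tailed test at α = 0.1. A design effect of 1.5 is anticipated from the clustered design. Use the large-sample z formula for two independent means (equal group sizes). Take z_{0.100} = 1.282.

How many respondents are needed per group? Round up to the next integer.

n = (z_α + z_β)² · (σ₁² + σ₂²) / δ²
  = (1.282 + 1.282)² · (2·90² = 16200) / 26²
  = 6.5741 · 16200 / 676
  = 157.54
Design effect: 1.5 × 157.54 = 236.32.
Round up → n = 237 per group.

n = 237 per group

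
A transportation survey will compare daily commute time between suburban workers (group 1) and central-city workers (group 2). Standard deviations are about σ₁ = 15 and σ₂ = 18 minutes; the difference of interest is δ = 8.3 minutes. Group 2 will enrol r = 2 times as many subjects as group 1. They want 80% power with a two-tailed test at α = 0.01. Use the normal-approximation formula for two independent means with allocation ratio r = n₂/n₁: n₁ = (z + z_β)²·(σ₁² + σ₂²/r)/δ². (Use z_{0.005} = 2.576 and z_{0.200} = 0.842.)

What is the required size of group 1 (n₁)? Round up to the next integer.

n₁ = (z_{α/2} + z_β)² · (σ₁² + σ₂²/r) / δ²
   = (2.576 + 0.842)² · (15² + 18²/2) / 8.3²
   = 11.6827 · (225 + 162) / 68.89
   = 11.6827 · 387 / 68.89
   = 65.63
Round up → n₁ = 66; n₂ = r·n₁ = 2 × 66 = 132.

n₁ = 66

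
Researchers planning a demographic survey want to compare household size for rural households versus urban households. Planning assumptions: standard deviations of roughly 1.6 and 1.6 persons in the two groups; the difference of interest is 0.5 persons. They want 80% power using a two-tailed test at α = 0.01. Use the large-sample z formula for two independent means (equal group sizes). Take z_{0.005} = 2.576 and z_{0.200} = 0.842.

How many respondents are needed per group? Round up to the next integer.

n = (z_{α/2} + z_β)² · (σ₁² + σ₂²) / δ²
  = (2.576 + 0.842)² · (1.6² + 1.6² = 5.12) / 0.5²
  = 11.6827 · 5.12 / 0.25
  = 239.26
Round up → n = 240 per group.

n = 240 per group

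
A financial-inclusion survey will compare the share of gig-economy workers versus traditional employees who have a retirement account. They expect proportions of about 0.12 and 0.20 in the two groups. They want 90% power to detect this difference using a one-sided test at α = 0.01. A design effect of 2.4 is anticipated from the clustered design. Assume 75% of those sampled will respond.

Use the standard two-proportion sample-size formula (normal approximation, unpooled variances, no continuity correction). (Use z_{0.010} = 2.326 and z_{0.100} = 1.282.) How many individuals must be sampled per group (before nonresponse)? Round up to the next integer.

n = 1729 per group

n = (z_α + z_β)² · [p₁(1−p₁) + p₂(1−p₂)] / (p₁ − p₂)²
  = (2.326 + 1.282)² · (0.12·0.88 + 0.20·0.80) / (-0.08)²
  = (3.608)² · (0.1056 + 0.1600) / 0.0064
  = 13.0177 · 0.2656 / 0.0064
  = 540.23
Design effect: 2.4 × 540.23 = 1296.56.
Adjust for 75% response: 1296.56 / 0.75 = 1728.75.
Round up → n = 1729 per group.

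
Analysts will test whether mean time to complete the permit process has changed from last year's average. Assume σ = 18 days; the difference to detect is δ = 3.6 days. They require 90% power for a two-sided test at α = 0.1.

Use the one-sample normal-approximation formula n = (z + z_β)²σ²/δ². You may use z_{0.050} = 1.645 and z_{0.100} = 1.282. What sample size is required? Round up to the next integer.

n = 215

n = (z_{α/2} + z_β)² · σ² / δ²
  = (1.645 + 1.282)² · 18² / 3.6²
  = 8.5673 · 324 / 12.96
  = 214.18
Round up → n = 215.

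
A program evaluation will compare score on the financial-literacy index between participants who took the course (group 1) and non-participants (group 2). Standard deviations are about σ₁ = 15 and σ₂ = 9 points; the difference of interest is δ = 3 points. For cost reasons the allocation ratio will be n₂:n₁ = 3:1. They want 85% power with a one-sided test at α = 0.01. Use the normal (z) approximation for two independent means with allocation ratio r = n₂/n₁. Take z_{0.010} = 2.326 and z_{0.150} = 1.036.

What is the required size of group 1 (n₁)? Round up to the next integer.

n₁ = (z_α + z_β)² · (σ₁² + σ₂²/r) / δ²
   = (2.326 + 1.036)² · (15² + 9²/3) / 3²
   = 11.3030 · (225 + 27) / 9
   = 11.3030 · 252 / 9
   = 316.49
Round up → n₁ = 317; n₂ = r·n₁ = 3 × 317 = 951.

n₁ = 317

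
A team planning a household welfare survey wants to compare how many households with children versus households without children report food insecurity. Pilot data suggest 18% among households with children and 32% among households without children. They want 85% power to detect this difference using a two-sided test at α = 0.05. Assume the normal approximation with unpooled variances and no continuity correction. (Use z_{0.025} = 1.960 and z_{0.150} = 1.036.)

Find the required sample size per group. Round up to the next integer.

n = (z_{α/2} + z_β)² · [p₁(1−p₁) + p₂(1−p₂)] / (p₁ − p₂)²
  = (1.960 + 1.036)² · (0.18·0.82 + 0.32·0.68) / (-0.14)²
  = (2.996)² · (0.1476 + 0.2176) / 0.0196
  = 8.9760 · 0.3652 / 0.0196
  = 167.25
Round up → n = 168 per group.

n = 168 per group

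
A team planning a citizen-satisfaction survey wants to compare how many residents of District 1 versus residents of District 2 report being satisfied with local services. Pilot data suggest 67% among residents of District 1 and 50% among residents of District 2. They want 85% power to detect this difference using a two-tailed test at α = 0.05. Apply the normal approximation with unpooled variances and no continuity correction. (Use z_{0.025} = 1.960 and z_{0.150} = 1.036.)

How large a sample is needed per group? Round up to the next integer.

n = 147 per group

n = (z_{α/2} + z_β)² · [p₁(1−p₁) + p₂(1−p₂)] / (p₁ − p₂)²
  = (1.960 + 1.036)² · (0.67·0.33 + 0.50·0.50) / (0.17)²
  = (2.996)² · (0.2211 + 0.2500) / 0.0289
  = 8.9760 · 0.4711 / 0.0289
  = 146.32
Round up → n = 147 per group.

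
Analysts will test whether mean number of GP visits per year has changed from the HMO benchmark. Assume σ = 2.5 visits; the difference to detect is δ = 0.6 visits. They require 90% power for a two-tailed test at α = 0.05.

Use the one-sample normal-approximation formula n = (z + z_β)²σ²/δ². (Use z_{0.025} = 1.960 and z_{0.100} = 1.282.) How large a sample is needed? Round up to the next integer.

n = (z_{α/2} + z_β)² · σ² / δ²
  = (1.960 + 1.282)² · 2.5² / 0.6²
  = 10.5106 · 6.25 / 0.36
  = 182.48
Round up → n = 183.

n = 183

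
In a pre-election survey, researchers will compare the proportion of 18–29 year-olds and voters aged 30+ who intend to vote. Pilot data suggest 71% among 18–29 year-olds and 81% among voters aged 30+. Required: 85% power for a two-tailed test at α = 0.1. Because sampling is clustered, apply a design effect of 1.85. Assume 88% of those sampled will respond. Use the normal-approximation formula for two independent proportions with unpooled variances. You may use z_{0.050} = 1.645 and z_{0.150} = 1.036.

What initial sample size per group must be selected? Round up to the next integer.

n = 544 per group

n = (z_{α/2} + z_β)² · [p₁(1−p₁) + p₂(1−p₂)] / (p₁ − p₂)²
  = (1.645 + 1.036)² · (0.71·0.29 + 0.81·0.19) / (-0.10)²
  = (2.681)² · (0.2059 + 0.1539) / 0.0100
  = 7.1878 · 0.3598 / 0.0100
  = 258.62
Design effect: 1.85 × 258.62 = 478.44.
Adjust for 88% response: 478.44 / 0.88 = 543.68.
Round up → n = 544 per group.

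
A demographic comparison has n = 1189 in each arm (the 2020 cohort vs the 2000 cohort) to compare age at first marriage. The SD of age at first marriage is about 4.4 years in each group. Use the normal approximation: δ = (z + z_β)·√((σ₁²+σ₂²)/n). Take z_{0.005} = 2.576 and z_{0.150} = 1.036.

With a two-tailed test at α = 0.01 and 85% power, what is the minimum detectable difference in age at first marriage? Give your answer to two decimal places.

δ = (z_{α/2} + z_β) · √((σ₁²+σ₂²)/n)
  = (2.576 + 1.036) · √(38.72/1189)
  = 3.612 · √0.03257
  = 3.612 · 0.1805
  = 0.6518

Minimum detectable difference ≈ 0.65 years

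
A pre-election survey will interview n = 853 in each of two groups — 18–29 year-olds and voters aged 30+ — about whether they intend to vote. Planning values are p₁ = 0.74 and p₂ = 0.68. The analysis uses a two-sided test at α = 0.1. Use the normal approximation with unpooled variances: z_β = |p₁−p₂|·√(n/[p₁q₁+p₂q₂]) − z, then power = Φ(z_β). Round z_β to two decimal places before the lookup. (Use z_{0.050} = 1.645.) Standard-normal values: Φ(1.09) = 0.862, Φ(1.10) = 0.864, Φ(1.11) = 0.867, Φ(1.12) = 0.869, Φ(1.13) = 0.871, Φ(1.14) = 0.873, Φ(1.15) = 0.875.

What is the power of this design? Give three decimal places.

z_β = |p₁−p₂|·√(n/[p₁q₁+p₂q₂]) − z_{α/2}
    = 0.06 · √(853/0.4100) − 1.645
    = 0.06 · 45.6124 − 1.645
    = 2.7367 − 1.645 = 1.0917 → 1.09
Power = Φ(1.09) = 0.862.

Power ≈ 0.862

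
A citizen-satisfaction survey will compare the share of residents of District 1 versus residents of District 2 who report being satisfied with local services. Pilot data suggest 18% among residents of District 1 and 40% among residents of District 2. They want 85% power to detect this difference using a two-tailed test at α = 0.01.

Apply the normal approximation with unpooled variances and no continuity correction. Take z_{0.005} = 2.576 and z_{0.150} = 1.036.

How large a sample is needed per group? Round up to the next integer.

n = 105 per group

n = (z_{α/2} + z_β)² · [p₁(1−p₁) + p₂(1−p₂)] / (p₁ − p₂)²
  = (2.576 + 1.036)² · (0.18·0.82 + 0.40·0.60) / (-0.22)²
  = (3.612)² · (0.1476 + 0.2400) / 0.0484
  = 13.0465 · 0.3876 / 0.0484
  = 104.48
Round up → n = 105 per group.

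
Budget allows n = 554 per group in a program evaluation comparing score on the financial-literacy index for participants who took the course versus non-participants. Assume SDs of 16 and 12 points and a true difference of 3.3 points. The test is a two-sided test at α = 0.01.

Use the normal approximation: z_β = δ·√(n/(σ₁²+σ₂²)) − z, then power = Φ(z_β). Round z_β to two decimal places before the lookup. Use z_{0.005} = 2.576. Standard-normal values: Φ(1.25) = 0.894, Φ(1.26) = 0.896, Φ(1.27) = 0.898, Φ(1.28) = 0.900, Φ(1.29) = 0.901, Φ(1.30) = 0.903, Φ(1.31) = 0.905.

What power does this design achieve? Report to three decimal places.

z_β = δ·√(n/(σ₁²+σ₂²)) − z_{α/2}
    = 3.3 · √(554/400) − 2.576
    = 3.3 · 1.17686 − 2.576
    = 3.8836 − 2.576 = 1.3076 → 1.31
Power = Φ(1.31) = 0.905.

Power ≈ 0.905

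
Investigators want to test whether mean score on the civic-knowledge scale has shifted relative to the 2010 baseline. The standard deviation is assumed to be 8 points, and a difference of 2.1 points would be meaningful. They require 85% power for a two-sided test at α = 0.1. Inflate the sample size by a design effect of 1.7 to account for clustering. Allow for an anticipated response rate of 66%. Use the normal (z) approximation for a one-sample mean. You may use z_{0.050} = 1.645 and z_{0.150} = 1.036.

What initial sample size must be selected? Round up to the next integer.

n = (z_{α/2} + z_β)² · σ² / δ²
  = (1.645 + 1.036)² · 8² / 2.1²
  = 7.1878 · 64 / 4.41
  = 104.31
Design effect: 1.7 × 104.31 = 177.33.
Adjust for 66% response: 177.33 / 0.66 = 268.68.
Round up → n = 269.

n = 269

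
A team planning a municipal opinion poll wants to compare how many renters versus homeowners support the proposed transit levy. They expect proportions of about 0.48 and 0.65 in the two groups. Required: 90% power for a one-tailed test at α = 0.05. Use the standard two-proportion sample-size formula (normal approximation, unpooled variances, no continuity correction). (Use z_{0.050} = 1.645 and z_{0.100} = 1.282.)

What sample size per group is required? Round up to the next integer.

n = 142 per group

n = (z_α + z_β)² · [p₁(1−p₁) + p₂(1−p₂)] / (p₁ − p₂)²
  = (1.645 + 1.282)² · (0.48·0.52 + 0.65·0.35) / (-0.17)²
  = (2.927)² · (0.2496 + 0.2275) / 0.0289
  = 8.5673 · 0.4771 / 0.0289
  = 141.44
Round up → n = 142 per group.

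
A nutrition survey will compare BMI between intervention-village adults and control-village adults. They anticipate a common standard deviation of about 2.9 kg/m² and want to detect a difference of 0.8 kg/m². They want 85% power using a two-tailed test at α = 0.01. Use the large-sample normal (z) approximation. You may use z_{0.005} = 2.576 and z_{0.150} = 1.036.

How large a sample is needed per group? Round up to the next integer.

n = (z_{α/2} + z_β)² · (σ₁² + σ₂²) / δ²
  = (2.576 + 1.036)² · (2·2.9² = 16.82) / 0.8²
  = 13.0465 · 16.82 / 0.64
  = 342.88
Round up → n = 343 per group.

n = 343 per group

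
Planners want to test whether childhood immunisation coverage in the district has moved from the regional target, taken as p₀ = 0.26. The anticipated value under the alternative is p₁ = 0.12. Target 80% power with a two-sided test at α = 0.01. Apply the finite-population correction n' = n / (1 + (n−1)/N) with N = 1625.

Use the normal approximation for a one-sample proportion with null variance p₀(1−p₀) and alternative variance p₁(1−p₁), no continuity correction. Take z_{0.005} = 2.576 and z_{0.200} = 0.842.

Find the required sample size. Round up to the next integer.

n = [z_{α/2}·√(p₀q₀) + z_β·√(p₁q₁)]² / (p₁ − p₀)²
  = [2.576·√(0.26·0.74) + 0.842·√(0.12·0.88)]² / (-0.14)²
  = [2.576·0.4386 + 0.842·0.3250]² / 0.0196
  = [1.4035]² / 0.0196
  = 100.51
Finite-population correction (N = 1625): 100.51 / (1 + (100.51 − 1)/1625) = 94.71.
Round up → n = 95.

n = 95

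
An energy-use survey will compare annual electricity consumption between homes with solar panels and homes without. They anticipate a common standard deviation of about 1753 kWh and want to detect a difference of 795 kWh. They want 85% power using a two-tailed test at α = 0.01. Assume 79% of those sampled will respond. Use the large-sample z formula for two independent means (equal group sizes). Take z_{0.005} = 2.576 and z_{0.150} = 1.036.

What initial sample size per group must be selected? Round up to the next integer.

n = (z_{α/2} + z_β)² · (σ₁² + σ₂²) / δ²
  = (2.576 + 1.036)² · (2·1753² = 6146018) / 795²
  = 13.0465 · 6146018 / 632025
  = 126.87
Adjust for 79% response: 126.87 / 0.79 = 160.59.
Round up → n = 161 per group.

n = 161 per group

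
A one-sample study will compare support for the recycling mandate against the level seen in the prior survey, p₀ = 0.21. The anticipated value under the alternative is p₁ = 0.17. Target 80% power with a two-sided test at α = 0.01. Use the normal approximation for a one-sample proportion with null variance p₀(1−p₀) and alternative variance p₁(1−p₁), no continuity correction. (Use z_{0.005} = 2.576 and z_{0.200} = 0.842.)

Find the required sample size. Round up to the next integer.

n = [z_{α/2}·√(p₀q₀) + z_β·√(p₁q₁)]² / (p₁ − p₀)²
  = [2.576·√(0.21·0.79) + 0.842·√(0.17·0.83)]² / (-0.04)²
  = [2.576·0.4073 + 0.842·0.3756]² / 0.0016
  = [1.3655]² / 0.0016
  = 1165.38
Round up → n = 1166.

n = 1166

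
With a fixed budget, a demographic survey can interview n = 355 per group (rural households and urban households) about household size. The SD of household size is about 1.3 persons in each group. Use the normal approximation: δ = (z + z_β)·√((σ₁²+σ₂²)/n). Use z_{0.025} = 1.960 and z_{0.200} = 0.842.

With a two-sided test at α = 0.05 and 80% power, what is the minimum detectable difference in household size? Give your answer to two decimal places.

δ = (z_{α/2} + z_β) · √((σ₁²+σ₂²)/n)
  = (1.960 + 0.842) · √(3.38/355)
  = 2.802 · √0.00952
  = 2.802 · 0.0976
  = 0.2734

Minimum detectable difference ≈ 0.27 persons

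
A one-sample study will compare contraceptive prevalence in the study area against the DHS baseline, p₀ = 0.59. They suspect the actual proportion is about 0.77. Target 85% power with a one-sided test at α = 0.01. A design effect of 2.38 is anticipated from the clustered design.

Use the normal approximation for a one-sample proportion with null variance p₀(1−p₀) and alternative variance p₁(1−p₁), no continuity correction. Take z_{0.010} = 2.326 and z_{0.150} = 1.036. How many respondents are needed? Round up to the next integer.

n = 184

n = [z_α·√(p₀q₀) + z_β·√(p₁q₁)]² / (p₁ − p₀)²
  = [2.326·√(0.59·0.41) + 1.036·√(0.77·0.23)]² / (0.18)²
  = [2.326·0.4918 + 1.036·0.4208]² / 0.0324
  = [1.5800]² / 0.0324
  = 77.05
Design effect: 2.38 × 77.05 = 183.37.
Round up → n = 184.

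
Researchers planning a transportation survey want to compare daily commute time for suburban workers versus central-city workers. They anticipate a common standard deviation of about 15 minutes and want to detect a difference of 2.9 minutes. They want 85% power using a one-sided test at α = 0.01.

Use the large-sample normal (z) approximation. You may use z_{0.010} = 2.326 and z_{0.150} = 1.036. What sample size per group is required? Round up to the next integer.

n = 605 per group

n = (z_α + z_β)² · (σ₁² + σ₂²) / δ²
  = (2.326 + 1.036)² · (2·15² = 450) / 2.9²
  = 11.3030 · 450 / 8.41
  = 604.80
Round up → n = 605 per group.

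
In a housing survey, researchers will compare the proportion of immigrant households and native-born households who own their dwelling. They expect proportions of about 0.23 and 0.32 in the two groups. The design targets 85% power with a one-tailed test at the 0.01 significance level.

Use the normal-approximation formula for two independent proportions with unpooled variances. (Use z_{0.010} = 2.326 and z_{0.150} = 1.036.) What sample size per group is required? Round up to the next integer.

n = (z_α + z_β)² · [p₁(1−p₁) + p₂(1−p₂)] / (p₁ − p₂)²
  = (2.326 + 1.036)² · (0.23·0.77 + 0.32·0.68) / (-0.09)²
  = (3.362)² · (0.1771 + 0.2176) / 0.0081
  = 11.3030 · 0.3947 / 0.0081
  = 550.78
Round up → n = 551 per group.

n = 551 per group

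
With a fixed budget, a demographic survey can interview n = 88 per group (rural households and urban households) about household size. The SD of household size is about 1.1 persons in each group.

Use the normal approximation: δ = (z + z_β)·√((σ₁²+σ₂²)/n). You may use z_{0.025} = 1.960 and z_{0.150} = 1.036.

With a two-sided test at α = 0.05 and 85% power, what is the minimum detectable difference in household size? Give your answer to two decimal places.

δ = (z_{α/2} + z_β) · √((σ₁²+σ₂²)/n)
  = (1.960 + 1.036) · √(2.42/88)
  = 2.996 · √0.0275
  = 2.996 · 0.1658
  = 0.4968

Minimum detectable difference ≈ 0.50 persons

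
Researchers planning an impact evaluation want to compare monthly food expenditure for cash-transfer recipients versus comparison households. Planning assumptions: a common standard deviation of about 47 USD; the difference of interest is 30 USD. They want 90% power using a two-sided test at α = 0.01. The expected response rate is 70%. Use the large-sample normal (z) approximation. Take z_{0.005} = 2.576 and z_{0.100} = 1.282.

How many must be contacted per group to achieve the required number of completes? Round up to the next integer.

n = 105 per group

n = (z_{α/2} + z_β)² · (σ₁² + σ₂²) / δ²
  = (2.576 + 1.282)² · (2·47² = 4418) / 30²
  = 14.8842 · 4418 / 900
  = 73.06
Adjust for 70% response: 73.06 / 0.70 = 104.38.
Round up → n = 105 per group.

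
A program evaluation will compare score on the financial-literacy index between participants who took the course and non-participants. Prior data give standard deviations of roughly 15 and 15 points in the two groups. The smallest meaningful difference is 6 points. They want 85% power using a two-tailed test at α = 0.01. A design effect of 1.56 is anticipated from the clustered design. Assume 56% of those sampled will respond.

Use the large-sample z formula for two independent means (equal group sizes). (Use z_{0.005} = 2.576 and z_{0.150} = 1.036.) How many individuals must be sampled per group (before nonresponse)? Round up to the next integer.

n = 455 per group

n = (z_{α/2} + z_β)² · (σ₁² + σ₂²) / δ²
  = (2.576 + 1.036)² · (15² + 15² = 450) / 6²
  = 13.0465 · 450 / 36
  = 163.08
Design effect: 1.56 × 163.08 = 254.41.
Adjust for 56% response: 254.41 / 0.56 = 454.30.
Round up → n = 455 per group.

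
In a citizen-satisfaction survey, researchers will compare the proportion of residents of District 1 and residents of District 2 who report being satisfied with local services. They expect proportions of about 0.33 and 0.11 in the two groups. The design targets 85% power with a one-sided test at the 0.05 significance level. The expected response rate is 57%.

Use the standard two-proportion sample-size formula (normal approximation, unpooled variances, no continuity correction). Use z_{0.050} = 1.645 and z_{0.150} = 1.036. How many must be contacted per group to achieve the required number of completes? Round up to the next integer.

n = (z_α + z_β)² · [p₁(1−p₁) + p₂(1−p₂)] / (p₁ − p₂)²
  = (1.645 + 1.036)² · (0.33·0.67 + 0.11·0.89) / (0.22)²
  = (2.681)² · (0.2211 + 0.0979) / 0.0484
  = 7.1878 · 0.3190 / 0.0484
  = 47.37
Adjust for 57% response: 47.37 / 0.57 = 83.11.
Round up → n = 84 per group.

n = 84 per group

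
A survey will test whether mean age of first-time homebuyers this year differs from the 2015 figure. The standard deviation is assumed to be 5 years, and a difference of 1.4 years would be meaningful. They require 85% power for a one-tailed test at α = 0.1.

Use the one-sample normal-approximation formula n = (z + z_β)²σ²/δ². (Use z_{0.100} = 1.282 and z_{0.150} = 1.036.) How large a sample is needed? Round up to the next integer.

n = 69

n = (z_α + z_β)² · σ² / δ²
  = (1.282 + 1.036)² · 5² / 1.4²
  = 5.3731 · 25 / 1.96
  = 68.53
Round up → n = 69.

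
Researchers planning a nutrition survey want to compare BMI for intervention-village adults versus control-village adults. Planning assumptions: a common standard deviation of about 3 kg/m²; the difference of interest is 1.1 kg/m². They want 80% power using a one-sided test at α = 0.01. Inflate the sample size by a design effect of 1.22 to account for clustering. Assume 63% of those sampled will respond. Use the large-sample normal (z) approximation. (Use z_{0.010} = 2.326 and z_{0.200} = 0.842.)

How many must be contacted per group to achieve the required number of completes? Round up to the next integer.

n = (z_α + z_β)² · (σ₁² + σ₂²) / δ²
  = (2.326 + 0.842)² · (2·3² = 18) / 1.1²
  = 10.0362 · 18 / 1.21
  = 149.30
Design effect: 1.22 × 149.30 = 182.15.
Adjust for 63% response: 182.15 / 0.63 = 289.12.
Round up → n = 290 per group.

n = 290 per group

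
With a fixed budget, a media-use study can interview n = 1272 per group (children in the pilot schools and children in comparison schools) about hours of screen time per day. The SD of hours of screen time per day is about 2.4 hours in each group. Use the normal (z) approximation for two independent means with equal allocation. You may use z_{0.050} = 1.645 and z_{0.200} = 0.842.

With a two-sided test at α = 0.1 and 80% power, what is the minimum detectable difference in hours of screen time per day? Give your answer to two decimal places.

δ = (z_{α/2} + z_β) · √((σ₁²+σ₂²)/n)
  = (1.645 + 0.842) · √(11.52/1272)
  = 2.487 · √0.00906
  = 2.487 · 0.0952
  = 0.2367

Minimum detectable difference ≈ 0.24 hours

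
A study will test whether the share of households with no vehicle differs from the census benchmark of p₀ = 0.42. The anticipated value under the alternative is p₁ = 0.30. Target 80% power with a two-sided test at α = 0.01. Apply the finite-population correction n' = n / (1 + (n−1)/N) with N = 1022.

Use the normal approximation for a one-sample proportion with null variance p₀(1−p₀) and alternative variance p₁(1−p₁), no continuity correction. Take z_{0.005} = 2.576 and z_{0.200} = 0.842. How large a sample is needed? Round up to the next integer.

n = 161

n = [z_{α/2}·√(p₀q₀) + z_β·√(p₁q₁)]² / (p₁ − p₀)²
  = [2.576·√(0.42·0.58) + 0.842·√(0.30·0.70)]² / (-0.12)²
  = [2.576·0.4936 + 0.842·0.4583]² / 0.0144
  = [1.6573]² / 0.0144
  = 190.73
Finite-population correction (N = 1022): 190.73 / (1 + (190.73 − 1)/1022) = 160.87.
Round up → n = 161.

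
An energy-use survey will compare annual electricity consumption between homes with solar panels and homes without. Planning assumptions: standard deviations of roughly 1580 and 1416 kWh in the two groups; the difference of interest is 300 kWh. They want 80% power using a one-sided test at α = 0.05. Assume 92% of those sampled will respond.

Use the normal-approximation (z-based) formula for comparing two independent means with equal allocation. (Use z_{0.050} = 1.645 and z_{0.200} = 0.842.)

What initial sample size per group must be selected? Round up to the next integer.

n = 337 per group

n = (z_α + z_β)² · (σ₁² + σ₂²) / δ²
  = (1.645 + 0.842)² · (1580² + 1416² = 4501456) / 300²
  = 6.1852 · 4501456 / 90000
  = 309.36
Adjust for 92% response: 309.36 / 0.92 = 336.26.
Round up → n = 337 per group.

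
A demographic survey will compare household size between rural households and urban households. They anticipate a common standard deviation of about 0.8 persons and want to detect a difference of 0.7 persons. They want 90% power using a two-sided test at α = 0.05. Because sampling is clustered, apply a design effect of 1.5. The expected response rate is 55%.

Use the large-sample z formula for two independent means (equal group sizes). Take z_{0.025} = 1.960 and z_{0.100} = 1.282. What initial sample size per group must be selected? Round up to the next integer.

n = (z_{α/2} + z_β)² · (σ₁² + σ₂²) / δ²
  = (1.960 + 1.282)² · (2·0.8² = 1.28) / 0.7²
  = 10.5106 · 1.28 / 0.49
  = 27.46
Design effect: 1.5 × 27.46 = 41.18.
Adjust for 55% response: 41.18 / 0.55 = 74.88.
Round up → n = 75 per group.

n = 75 per group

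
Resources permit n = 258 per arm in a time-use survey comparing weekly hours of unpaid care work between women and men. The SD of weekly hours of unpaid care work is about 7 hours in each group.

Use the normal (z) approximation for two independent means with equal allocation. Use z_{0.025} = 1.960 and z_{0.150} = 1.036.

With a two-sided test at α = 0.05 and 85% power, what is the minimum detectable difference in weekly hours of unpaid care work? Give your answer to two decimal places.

Minimum detectable difference ≈ 1.85 hours

δ = (z_{α/2} + z_β) · √((σ₁²+σ₂²)/n)
  = (1.960 + 1.036) · √(98/258)
  = 2.996 · √0.37984
  = 2.996 · 0.6163
  = 1.8465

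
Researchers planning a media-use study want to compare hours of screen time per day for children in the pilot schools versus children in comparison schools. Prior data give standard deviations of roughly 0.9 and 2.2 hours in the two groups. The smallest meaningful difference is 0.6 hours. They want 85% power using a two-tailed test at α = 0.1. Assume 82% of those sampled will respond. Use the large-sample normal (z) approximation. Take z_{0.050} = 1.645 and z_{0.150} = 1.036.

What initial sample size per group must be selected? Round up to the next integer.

n = (z_{α/2} + z_β)² · (σ₁² + σ₂²) / δ²
  = (1.645 + 1.036)² · (0.9² + 2.2² = 5.65) / 0.6²
  = 7.1878 · 5.65 / 0.36
  = 112.81
Adjust for 82% response: 112.81 / 0.82 = 137.57.
Round up → n = 138 per group.

n = 138 per group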